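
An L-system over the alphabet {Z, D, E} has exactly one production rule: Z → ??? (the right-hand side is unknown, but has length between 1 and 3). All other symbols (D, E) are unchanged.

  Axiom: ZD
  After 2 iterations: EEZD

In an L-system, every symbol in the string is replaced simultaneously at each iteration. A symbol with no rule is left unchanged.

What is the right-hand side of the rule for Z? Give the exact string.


Answer: EZ

Derivation:
Trying Z → EZ:
  Step 0: ZD
  Step 1: EZD
  Step 2: EEZD
Matches the given result.


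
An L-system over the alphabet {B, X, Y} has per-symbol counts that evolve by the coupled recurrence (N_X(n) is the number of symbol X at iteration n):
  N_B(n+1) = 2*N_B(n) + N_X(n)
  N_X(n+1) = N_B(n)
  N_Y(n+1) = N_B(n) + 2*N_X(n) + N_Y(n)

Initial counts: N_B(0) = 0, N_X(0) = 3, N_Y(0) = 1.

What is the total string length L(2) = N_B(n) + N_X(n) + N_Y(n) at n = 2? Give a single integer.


Step 0: N_B=0, N_X=3, N_Y=1, L=4
Step 1: N_B=3, N_X=0, N_Y=7, L=10
Step 2: N_B=6, N_X=3, N_Y=10, L=19

Answer: 19


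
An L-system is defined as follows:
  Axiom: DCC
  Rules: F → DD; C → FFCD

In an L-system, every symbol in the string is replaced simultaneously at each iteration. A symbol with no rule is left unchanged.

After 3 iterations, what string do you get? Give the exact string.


Answer: DDDDDDDDDFFCDDDDDDDDDDDFFCDDD

Derivation:
Step 0: DCC
Step 1: DFFCDFFCD
Step 2: DDDDDFFCDDDDDDFFCDD
Step 3: DDDDDDDDDFFCDDDDDDDDDDDFFCDDD


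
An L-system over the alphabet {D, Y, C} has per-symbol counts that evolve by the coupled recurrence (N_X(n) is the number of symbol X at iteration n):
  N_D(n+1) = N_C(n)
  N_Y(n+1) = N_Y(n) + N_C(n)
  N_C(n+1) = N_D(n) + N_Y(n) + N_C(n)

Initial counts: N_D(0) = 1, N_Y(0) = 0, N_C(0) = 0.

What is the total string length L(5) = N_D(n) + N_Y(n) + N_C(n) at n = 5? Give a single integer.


Answer: 31

Derivation:
Step 0: N_D=1, N_Y=0, N_C=0, L=1
Step 1: N_D=0, N_Y=0, N_C=1, L=1
Step 2: N_D=1, N_Y=1, N_C=1, L=3
Step 3: N_D=1, N_Y=2, N_C=3, L=6
Step 4: N_D=3, N_Y=5, N_C=6, L=14
Step 5: N_D=6, N_Y=11, N_C=14, L=31


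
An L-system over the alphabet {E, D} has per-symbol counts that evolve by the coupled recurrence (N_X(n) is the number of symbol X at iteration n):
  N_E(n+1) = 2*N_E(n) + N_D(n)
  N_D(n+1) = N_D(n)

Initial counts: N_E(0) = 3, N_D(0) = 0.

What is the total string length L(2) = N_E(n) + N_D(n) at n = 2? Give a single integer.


Step 0: N_E=3, N_D=0, L=3
Step 1: N_E=6, N_D=0, L=6
Step 2: N_E=12, N_D=0, L=12

Answer: 12


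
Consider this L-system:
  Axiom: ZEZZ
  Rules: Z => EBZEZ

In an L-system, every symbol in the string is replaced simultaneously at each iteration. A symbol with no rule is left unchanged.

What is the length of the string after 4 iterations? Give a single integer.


Answer: 184

Derivation:
Step 0: length = 4
Step 1: length = 16
Step 2: length = 40
Step 3: length = 88
Step 4: length = 184


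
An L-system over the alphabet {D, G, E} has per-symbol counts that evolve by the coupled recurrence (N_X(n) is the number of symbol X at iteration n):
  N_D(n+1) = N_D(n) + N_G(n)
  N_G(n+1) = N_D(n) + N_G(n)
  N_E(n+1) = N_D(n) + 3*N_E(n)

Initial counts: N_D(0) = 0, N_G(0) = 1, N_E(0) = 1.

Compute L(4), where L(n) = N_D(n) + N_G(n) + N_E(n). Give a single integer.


Answer: 116

Derivation:
Step 0: N_D=0, N_G=1, N_E=1, L=2
Step 1: N_D=1, N_G=1, N_E=3, L=5
Step 2: N_D=2, N_G=2, N_E=10, L=14
Step 3: N_D=4, N_G=4, N_E=32, L=40
Step 4: N_D=8, N_G=8, N_E=100, L=116


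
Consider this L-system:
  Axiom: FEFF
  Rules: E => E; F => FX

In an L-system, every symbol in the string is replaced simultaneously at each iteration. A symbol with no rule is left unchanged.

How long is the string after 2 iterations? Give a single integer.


Answer: 10

Derivation:
Step 0: length = 4
Step 1: length = 7
Step 2: length = 10


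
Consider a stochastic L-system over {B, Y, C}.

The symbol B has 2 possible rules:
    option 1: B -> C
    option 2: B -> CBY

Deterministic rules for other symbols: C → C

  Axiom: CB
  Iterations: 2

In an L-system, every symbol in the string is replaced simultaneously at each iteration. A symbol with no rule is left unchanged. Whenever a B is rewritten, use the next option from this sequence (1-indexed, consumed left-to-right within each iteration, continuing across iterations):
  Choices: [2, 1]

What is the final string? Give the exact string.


Step 0: CB
Step 1: CCBY  (used choices [2])
Step 2: CCCY  (used choices [1])

Answer: CCCY


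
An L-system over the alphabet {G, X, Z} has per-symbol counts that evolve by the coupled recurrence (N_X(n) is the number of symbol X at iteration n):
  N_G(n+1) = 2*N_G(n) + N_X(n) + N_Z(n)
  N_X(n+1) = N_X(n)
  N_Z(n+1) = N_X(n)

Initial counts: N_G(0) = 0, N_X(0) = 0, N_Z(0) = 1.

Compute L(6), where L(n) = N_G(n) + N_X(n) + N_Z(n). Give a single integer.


Answer: 32

Derivation:
Step 0: N_G=0, N_X=0, N_Z=1, L=1
Step 1: N_G=1, N_X=0, N_Z=0, L=1
Step 2: N_G=2, N_X=0, N_Z=0, L=2
Step 3: N_G=4, N_X=0, N_Z=0, L=4
Step 4: N_G=8, N_X=0, N_Z=0, L=8
Step 5: N_G=16, N_X=0, N_Z=0, L=16
Step 6: N_G=32, N_X=0, N_Z=0, L=32


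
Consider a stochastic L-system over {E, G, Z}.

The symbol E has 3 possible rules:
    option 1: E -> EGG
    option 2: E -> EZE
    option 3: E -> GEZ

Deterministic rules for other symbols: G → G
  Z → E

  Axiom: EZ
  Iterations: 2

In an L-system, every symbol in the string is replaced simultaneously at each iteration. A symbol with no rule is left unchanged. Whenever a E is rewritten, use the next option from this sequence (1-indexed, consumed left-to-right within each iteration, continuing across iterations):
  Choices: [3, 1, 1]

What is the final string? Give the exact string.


Answer: GEGGEEGG

Derivation:
Step 0: EZ
Step 1: GEZE  (used choices [3])
Step 2: GEGGEEGG  (used choices [1, 1])


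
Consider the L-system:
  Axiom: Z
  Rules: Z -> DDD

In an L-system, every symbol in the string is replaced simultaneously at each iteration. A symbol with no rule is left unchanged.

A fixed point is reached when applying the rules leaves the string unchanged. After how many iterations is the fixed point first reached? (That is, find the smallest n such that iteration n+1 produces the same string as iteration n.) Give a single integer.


Answer: 1

Derivation:
Step 0: Z
Step 1: DDD
Step 2: DDD  (unchanged — fixed point at step 1)


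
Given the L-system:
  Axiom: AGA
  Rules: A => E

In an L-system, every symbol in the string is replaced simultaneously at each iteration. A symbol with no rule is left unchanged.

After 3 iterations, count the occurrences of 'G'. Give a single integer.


Step 0: AGA  (1 'G')
Step 1: EGE  (1 'G')
Step 2: EGE  (1 'G')
Step 3: EGE  (1 'G')

Answer: 1


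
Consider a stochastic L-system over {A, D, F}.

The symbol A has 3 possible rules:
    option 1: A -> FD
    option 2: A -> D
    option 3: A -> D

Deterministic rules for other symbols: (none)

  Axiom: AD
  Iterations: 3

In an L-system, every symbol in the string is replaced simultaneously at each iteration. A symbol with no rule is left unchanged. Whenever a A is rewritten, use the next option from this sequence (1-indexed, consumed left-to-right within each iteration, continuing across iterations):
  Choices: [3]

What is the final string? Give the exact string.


Step 0: AD
Step 1: DD  (used choices [3])
Step 2: DD  (used choices [])
Step 3: DD  (used choices [])

Answer: DD


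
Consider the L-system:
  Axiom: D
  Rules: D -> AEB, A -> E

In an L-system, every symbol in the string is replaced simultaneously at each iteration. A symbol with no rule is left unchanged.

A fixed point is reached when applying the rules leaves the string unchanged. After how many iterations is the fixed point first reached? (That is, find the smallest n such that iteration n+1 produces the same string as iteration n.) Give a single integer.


Step 0: D
Step 1: AEB
Step 2: EEB
Step 3: EEB  (unchanged — fixed point at step 2)

Answer: 2


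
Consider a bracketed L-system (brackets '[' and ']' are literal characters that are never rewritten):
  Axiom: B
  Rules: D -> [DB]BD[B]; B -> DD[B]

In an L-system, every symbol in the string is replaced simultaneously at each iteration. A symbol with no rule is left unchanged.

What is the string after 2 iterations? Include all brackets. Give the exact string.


Answer: [DB]BD[B][DB]BD[B][DD[B]]

Derivation:
Step 0: B
Step 1: DD[B]
Step 2: [DB]BD[B][DB]BD[B][DD[B]]


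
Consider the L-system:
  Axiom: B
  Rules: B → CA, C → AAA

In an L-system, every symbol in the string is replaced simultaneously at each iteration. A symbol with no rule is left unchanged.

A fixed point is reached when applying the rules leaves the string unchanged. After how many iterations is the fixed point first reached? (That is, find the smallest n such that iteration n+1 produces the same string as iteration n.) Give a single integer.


Step 0: B
Step 1: CA
Step 2: AAAA
Step 3: AAAA  (unchanged — fixed point at step 2)

Answer: 2


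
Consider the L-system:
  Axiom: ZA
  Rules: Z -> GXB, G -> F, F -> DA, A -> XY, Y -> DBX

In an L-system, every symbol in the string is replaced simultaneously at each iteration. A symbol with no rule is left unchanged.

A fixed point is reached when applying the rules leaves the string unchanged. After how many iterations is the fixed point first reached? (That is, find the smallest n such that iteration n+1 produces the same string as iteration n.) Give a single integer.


Step 0: ZA
Step 1: GXBXY
Step 2: FXBXDBX
Step 3: DAXBXDBX
Step 4: DXYXBXDBX
Step 5: DXDBXXBXDBX
Step 6: DXDBXXBXDBX  (unchanged — fixed point at step 5)

Answer: 5


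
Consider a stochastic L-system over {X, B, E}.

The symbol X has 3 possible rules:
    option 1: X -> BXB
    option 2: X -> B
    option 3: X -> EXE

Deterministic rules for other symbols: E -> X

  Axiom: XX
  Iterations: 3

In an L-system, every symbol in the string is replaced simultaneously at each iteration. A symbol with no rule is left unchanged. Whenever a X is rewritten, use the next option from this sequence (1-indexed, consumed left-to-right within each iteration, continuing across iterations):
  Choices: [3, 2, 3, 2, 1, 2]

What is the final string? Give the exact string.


Answer: BXBXBXBB

Derivation:
Step 0: XX
Step 1: EXEB  (used choices [3, 2])
Step 2: XEXEXB  (used choices [3])
Step 3: BXBXBXBB  (used choices [2, 1, 2])


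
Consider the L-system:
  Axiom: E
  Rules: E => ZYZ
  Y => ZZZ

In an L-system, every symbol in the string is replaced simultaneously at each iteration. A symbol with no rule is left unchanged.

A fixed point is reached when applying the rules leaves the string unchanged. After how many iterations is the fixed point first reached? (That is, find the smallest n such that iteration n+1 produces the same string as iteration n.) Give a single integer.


Step 0: E
Step 1: ZYZ
Step 2: ZZZZZ
Step 3: ZZZZZ  (unchanged — fixed point at step 2)

Answer: 2


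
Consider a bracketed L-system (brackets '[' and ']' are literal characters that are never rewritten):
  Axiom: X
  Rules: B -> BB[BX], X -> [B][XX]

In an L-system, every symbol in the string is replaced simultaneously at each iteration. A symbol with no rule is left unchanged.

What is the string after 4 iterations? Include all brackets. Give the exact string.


Answer: [BB[BX]BB[BX][BB[BX][B][XX]]BB[BX]BB[BX][BB[BX][B][XX]][BB[BX]BB[BX][BB[BX][B][XX]][BB[BX]][[B][XX][B][XX]]]][[BB[BX]BB[BX][BB[BX][B][XX]]][[BB[BX]][[B][XX][B][XX]][BB[BX]][[B][XX][B][XX]]][BB[BX]BB[BX][BB[BX][B][XX]]][[BB[BX]][[B][XX][B][XX]][BB[BX]][[B][XX][B][XX]]]]

Derivation:
Step 0: X
Step 1: [B][XX]
Step 2: [BB[BX]][[B][XX][B][XX]]
Step 3: [BB[BX]BB[BX][BB[BX][B][XX]]][[BB[BX]][[B][XX][B][XX]][BB[BX]][[B][XX][B][XX]]]
Step 4: [BB[BX]BB[BX][BB[BX][B][XX]]BB[BX]BB[BX][BB[BX][B][XX]][BB[BX]BB[BX][BB[BX][B][XX]][BB[BX]][[B][XX][B][XX]]]][[BB[BX]BB[BX][BB[BX][B][XX]]][[BB[BX]][[B][XX][B][XX]][BB[BX]][[B][XX][B][XX]]][BB[BX]BB[BX][BB[BX][B][XX]]][[BB[BX]][[B][XX][B][XX]][BB[BX]][[B][XX][B][XX]]]]


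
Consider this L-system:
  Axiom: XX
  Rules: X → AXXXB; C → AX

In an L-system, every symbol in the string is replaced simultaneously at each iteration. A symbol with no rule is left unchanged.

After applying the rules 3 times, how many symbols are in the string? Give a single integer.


Step 0: length = 2
Step 1: length = 10
Step 2: length = 34
Step 3: length = 106

Answer: 106


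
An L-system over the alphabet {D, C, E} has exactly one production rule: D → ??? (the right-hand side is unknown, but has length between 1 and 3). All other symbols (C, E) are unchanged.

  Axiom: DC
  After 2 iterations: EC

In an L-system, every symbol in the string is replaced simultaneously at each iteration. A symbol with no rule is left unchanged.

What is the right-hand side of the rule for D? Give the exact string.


Trying D → E:
  Step 0: DC
  Step 1: EC
  Step 2: EC
Matches the given result.

Answer: E


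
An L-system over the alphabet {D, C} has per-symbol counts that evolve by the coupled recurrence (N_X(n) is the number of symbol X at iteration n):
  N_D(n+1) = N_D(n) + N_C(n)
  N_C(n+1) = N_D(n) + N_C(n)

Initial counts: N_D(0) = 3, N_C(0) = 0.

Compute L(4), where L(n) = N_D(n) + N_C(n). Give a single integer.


Step 0: N_D=3, N_C=0, L=3
Step 1: N_D=3, N_C=3, L=6
Step 2: N_D=6, N_C=6, L=12
Step 3: N_D=12, N_C=12, L=24
Step 4: N_D=24, N_C=24, L=48

Answer: 48


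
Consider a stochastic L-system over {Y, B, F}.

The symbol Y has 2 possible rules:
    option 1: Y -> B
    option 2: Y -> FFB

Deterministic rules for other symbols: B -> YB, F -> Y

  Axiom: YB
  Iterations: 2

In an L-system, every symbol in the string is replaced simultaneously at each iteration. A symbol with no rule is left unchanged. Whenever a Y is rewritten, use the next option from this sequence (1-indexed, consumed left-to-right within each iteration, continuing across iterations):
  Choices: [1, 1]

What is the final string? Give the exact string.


Step 0: YB
Step 1: BYB  (used choices [1])
Step 2: YBBYB  (used choices [1])

Answer: YBBYB


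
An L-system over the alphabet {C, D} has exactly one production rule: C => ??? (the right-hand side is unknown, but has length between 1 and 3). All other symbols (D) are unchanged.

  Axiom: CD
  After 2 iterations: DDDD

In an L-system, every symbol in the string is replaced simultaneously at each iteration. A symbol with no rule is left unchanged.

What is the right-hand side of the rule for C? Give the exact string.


Trying C => DDD:
  Step 0: CD
  Step 1: DDDD
  Step 2: DDDD
Matches the given result.

Answer: DDD


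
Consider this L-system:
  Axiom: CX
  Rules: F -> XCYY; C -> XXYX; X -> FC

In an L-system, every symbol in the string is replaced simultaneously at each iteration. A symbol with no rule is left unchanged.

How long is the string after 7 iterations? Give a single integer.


Answer: 1134

Derivation:
Step 0: length = 2
Step 1: length = 6
Step 2: length = 15
Step 3: length = 40
Step 4: length = 88
Step 5: length = 215
Step 6: length = 482
Step 7: length = 1134


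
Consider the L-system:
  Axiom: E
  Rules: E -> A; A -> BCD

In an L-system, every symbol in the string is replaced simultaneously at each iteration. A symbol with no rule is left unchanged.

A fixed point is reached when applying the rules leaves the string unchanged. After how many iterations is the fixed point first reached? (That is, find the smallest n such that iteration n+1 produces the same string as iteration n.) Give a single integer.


Step 0: E
Step 1: A
Step 2: BCD
Step 3: BCD  (unchanged — fixed point at step 2)

Answer: 2


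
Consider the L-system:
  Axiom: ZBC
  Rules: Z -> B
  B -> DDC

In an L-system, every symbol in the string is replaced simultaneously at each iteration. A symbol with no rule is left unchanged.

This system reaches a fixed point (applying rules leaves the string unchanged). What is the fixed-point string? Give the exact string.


Answer: DDCDDCC

Derivation:
Step 0: ZBC
Step 1: BDDCC
Step 2: DDCDDCC
Step 3: DDCDDCC  (unchanged — fixed point at step 2)


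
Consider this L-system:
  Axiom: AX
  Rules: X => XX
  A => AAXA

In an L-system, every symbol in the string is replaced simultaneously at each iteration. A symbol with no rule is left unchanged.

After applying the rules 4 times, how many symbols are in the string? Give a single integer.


Answer: 162

Derivation:
Step 0: length = 2
Step 1: length = 6
Step 2: length = 18
Step 3: length = 54
Step 4: length = 162


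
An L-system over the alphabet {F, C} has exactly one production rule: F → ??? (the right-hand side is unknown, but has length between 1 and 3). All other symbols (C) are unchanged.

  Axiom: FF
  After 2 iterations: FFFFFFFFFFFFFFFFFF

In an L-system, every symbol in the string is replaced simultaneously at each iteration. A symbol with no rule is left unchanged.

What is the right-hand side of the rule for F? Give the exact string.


Answer: FFF

Derivation:
Trying F → FFF:
  Step 0: FF
  Step 1: FFFFFF
  Step 2: FFFFFFFFFFFFFFFFFF
Matches the given result.


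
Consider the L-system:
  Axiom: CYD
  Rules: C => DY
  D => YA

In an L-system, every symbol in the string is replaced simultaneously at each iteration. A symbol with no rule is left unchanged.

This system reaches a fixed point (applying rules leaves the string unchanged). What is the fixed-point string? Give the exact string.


Answer: YAYYYA

Derivation:
Step 0: CYD
Step 1: DYYYA
Step 2: YAYYYA
Step 3: YAYYYA  (unchanged — fixed point at step 2)


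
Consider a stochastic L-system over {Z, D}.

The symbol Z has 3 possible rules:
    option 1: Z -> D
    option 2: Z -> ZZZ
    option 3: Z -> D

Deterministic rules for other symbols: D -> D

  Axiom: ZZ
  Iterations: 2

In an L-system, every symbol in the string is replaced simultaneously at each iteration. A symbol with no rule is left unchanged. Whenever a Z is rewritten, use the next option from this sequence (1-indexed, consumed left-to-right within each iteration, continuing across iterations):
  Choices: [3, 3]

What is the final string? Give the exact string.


Step 0: ZZ
Step 1: DD  (used choices [3, 3])
Step 2: DD  (used choices [])

Answer: DD


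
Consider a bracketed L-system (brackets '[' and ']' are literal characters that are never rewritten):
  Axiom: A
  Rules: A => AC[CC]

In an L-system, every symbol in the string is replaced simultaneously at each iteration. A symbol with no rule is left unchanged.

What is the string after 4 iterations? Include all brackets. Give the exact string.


Step 0: A
Step 1: AC[CC]
Step 2: AC[CC]C[CC]
Step 3: AC[CC]C[CC]C[CC]
Step 4: AC[CC]C[CC]C[CC]C[CC]

Answer: AC[CC]C[CC]C[CC]C[CC]


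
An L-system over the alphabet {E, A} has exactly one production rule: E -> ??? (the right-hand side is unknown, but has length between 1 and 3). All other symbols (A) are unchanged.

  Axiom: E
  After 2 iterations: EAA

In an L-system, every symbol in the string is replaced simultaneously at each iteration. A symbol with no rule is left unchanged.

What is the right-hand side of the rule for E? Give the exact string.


Trying E -> EA:
  Step 0: E
  Step 1: EA
  Step 2: EAA
Matches the given result.

Answer: EA


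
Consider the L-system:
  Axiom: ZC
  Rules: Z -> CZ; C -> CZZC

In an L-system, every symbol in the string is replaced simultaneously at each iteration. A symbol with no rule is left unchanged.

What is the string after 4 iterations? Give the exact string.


Answer: CZZCCZCZCZZCCZZCCZCZZCCZCZZCCZCZCZZCCZZCCZCZCZZCCZZCCZCZZCCZCZCZZCCZZCCZCZZCCZCZZCCZCZCZZCCZZCCZCZCZZCCZZCCZCZZCCZCZCZZCCZZCCZCZZCCZCZCZZCCZZCCZCZZCCZCZZCCZCZCZZC

Derivation:
Step 0: ZC
Step 1: CZCZZC
Step 2: CZZCCZCZZCCZCZCZZC
Step 3: CZZCCZCZCZZCCZZCCZCZZCCZCZCZZCCZZCCZCZZCCZCZZCCZCZCZZC
Step 4: CZZCCZCZCZZCCZZCCZCZZCCZCZZCCZCZCZZCCZZCCZCZCZZCCZZCCZCZZCCZCZCZZCCZZCCZCZZCCZCZZCCZCZCZZCCZZCCZCZCZZCCZZCCZCZZCCZCZCZZCCZZCCZCZZCCZCZCZZCCZZCCZCZZCCZCZZCCZCZCZZC


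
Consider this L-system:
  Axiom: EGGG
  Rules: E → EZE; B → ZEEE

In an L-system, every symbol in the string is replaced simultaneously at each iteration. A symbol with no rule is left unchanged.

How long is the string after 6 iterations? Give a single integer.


Step 0: length = 4
Step 1: length = 6
Step 2: length = 10
Step 3: length = 18
Step 4: length = 34
Step 5: length = 66
Step 6: length = 130

Answer: 130


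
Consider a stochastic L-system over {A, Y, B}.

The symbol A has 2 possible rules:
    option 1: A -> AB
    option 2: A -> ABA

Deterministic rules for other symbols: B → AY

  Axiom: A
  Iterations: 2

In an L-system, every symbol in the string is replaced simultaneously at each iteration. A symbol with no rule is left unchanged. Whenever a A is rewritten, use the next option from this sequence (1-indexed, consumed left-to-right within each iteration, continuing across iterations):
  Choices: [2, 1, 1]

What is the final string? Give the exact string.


Step 0: A
Step 1: ABA  (used choices [2])
Step 2: ABAYAB  (used choices [1, 1])

Answer: ABAYAB


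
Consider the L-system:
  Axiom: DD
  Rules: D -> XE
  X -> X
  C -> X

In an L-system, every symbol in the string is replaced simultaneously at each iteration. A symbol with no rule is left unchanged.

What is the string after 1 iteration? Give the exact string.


Answer: XEXE

Derivation:
Step 0: DD
Step 1: XEXE


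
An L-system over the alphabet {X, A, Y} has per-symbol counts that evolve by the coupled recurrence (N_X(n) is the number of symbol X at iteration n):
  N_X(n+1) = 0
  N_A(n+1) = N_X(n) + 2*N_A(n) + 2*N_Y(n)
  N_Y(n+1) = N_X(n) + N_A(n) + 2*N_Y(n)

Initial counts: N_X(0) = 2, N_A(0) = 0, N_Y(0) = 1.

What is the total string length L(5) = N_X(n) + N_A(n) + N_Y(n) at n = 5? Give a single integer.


Answer: 1120

Derivation:
Step 0: N_X=2, N_A=0, N_Y=1, L=3
Step 1: N_X=0, N_A=4, N_Y=4, L=8
Step 2: N_X=0, N_A=16, N_Y=12, L=28
Step 3: N_X=0, N_A=56, N_Y=40, L=96
Step 4: N_X=0, N_A=192, N_Y=136, L=328
Step 5: N_X=0, N_A=656, N_Y=464, L=1120


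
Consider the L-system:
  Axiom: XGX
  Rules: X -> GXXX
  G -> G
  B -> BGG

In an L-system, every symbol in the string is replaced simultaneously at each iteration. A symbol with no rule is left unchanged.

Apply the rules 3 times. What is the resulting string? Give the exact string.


Answer: GGGXXXGXXXGXXXGGXXXGXXXGXXXGGXXXGXXXGXXXGGGGXXXGXXXGXXXGGXXXGXXXGXXXGGXXXGXXXGXXX

Derivation:
Step 0: XGX
Step 1: GXXXGGXXX
Step 2: GGXXXGXXXGXXXGGGXXXGXXXGXXX
Step 3: GGGXXXGXXXGXXXGGXXXGXXXGXXXGGXXXGXXXGXXXGGGGXXXGXXXGXXXGGXXXGXXXGXXXGGXXXGXXXGXXX


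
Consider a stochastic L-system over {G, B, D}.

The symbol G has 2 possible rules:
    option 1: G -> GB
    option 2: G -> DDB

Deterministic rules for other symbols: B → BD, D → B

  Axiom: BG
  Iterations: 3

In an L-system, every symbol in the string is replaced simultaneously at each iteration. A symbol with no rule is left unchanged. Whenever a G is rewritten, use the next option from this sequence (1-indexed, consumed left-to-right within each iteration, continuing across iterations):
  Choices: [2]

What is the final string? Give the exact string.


Answer: BDBBDBDBDBDB

Derivation:
Step 0: BG
Step 1: BDDDB  (used choices [2])
Step 2: BDBBBBD  (used choices [])
Step 3: BDBBDBDBDBDB  (used choices [])


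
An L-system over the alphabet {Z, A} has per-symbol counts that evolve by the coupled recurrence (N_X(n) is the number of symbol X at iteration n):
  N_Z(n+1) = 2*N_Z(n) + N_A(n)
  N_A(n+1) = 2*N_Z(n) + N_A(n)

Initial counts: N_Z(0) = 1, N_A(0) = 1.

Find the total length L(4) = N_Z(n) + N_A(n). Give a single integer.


Step 0: N_Z=1, N_A=1, L=2
Step 1: N_Z=3, N_A=3, L=6
Step 2: N_Z=9, N_A=9, L=18
Step 3: N_Z=27, N_A=27, L=54
Step 4: N_Z=81, N_A=81, L=162

Answer: 162


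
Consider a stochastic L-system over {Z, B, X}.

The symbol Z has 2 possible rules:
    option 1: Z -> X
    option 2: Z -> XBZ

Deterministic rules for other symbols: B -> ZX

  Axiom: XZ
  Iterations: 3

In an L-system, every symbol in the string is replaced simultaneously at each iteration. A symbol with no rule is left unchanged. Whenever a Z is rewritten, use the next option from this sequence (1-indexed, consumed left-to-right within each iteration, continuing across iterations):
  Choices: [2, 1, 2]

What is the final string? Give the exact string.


Answer: XXXBZXX

Derivation:
Step 0: XZ
Step 1: XXBZ  (used choices [2])
Step 2: XXZXX  (used choices [1])
Step 3: XXXBZXX  (used choices [2])


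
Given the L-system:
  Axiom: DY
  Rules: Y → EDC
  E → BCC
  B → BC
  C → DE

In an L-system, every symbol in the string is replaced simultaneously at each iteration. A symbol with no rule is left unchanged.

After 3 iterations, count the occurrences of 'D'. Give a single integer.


Step 0: DY  (1 'D')
Step 1: DEDC  (2 'D')
Step 2: DBCCDDE  (3 'D')
Step 3: DBCDEDEDDBCC  (5 'D')

Answer: 5


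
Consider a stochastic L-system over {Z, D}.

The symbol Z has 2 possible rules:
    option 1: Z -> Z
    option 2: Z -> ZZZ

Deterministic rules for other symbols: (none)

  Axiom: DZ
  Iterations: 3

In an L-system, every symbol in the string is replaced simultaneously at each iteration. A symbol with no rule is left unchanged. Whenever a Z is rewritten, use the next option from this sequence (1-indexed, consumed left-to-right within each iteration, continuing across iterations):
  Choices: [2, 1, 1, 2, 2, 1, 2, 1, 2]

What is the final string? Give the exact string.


Answer: DZZZZZZZZZZZ

Derivation:
Step 0: DZ
Step 1: DZZZ  (used choices [2])
Step 2: DZZZZZ  (used choices [1, 1, 2])
Step 3: DZZZZZZZZZZZ  (used choices [2, 1, 2, 1, 2])


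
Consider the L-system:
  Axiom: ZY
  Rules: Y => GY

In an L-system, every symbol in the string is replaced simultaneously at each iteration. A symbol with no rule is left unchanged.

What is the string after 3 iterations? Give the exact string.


Step 0: ZY
Step 1: ZGY
Step 2: ZGGY
Step 3: ZGGGY

Answer: ZGGGY


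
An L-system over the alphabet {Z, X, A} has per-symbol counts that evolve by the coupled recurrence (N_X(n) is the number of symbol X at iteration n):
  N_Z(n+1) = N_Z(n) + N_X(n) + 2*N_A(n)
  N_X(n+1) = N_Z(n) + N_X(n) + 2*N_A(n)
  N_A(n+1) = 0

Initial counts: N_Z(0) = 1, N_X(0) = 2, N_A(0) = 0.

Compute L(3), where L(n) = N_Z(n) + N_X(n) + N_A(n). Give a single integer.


Answer: 24

Derivation:
Step 0: N_Z=1, N_X=2, N_A=0, L=3
Step 1: N_Z=3, N_X=3, N_A=0, L=6
Step 2: N_Z=6, N_X=6, N_A=0, L=12
Step 3: N_Z=12, N_X=12, N_A=0, L=24


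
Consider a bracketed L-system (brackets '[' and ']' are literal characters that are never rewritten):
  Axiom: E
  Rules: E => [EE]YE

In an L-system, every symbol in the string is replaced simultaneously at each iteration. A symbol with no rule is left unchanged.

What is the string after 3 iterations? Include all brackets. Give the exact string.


Answer: [[[EE]YE[EE]YE]Y[EE]YE[[EE]YE[EE]YE]Y[EE]YE]Y[[EE]YE[EE]YE]Y[EE]YE

Derivation:
Step 0: E
Step 1: [EE]YE
Step 2: [[EE]YE[EE]YE]Y[EE]YE
Step 3: [[[EE]YE[EE]YE]Y[EE]YE[[EE]YE[EE]YE]Y[EE]YE]Y[[EE]YE[EE]YE]Y[EE]YE


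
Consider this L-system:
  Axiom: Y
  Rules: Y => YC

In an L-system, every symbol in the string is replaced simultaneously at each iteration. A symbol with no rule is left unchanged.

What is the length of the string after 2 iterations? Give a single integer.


Step 0: length = 1
Step 1: length = 2
Step 2: length = 3

Answer: 3


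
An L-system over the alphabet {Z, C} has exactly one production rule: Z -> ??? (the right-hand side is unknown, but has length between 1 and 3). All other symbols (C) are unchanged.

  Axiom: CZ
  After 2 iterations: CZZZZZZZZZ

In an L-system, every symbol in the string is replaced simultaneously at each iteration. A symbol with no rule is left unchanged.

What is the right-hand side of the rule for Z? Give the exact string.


Trying Z -> ZZZ:
  Step 0: CZ
  Step 1: CZZZ
  Step 2: CZZZZZZZZZ
Matches the given result.

Answer: ZZZ


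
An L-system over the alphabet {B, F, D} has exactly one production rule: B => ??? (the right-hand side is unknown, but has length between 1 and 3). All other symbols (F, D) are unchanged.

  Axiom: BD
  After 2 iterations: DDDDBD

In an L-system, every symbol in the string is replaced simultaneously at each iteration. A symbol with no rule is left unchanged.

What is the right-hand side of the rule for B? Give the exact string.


Trying B => DDB:
  Step 0: BD
  Step 1: DDBD
  Step 2: DDDDBD
Matches the given result.

Answer: DDB


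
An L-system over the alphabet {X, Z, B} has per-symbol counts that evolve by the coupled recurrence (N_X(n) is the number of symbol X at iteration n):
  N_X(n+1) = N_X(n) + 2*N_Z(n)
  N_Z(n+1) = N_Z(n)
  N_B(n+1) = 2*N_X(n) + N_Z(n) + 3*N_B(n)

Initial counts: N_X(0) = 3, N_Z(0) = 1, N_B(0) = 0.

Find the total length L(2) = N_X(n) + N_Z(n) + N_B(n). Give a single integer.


Answer: 40

Derivation:
Step 0: N_X=3, N_Z=1, N_B=0, L=4
Step 1: N_X=5, N_Z=1, N_B=7, L=13
Step 2: N_X=7, N_Z=1, N_B=32, L=40


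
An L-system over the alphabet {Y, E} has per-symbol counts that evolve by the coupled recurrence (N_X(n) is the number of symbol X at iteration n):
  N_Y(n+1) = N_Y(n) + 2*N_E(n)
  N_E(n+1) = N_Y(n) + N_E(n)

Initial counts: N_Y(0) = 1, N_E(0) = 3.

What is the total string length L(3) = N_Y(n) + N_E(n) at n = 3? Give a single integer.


Step 0: N_Y=1, N_E=3, L=4
Step 1: N_Y=7, N_E=4, L=11
Step 2: N_Y=15, N_E=11, L=26
Step 3: N_Y=37, N_E=26, L=63

Answer: 63


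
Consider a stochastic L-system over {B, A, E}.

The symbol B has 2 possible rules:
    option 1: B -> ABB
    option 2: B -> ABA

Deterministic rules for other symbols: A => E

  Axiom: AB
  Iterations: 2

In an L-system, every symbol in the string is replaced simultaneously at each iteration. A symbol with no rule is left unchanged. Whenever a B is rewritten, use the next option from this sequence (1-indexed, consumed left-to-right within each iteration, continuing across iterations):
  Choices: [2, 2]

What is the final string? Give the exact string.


Answer: EEABAE

Derivation:
Step 0: AB
Step 1: EABA  (used choices [2])
Step 2: EEABAE  (used choices [2])


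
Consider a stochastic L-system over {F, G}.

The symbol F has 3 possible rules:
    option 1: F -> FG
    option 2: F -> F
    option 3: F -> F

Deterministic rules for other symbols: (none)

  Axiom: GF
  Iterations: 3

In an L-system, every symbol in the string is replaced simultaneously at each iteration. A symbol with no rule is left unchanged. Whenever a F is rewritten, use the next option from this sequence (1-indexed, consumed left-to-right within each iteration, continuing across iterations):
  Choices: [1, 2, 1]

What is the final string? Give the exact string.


Step 0: GF
Step 1: GFG  (used choices [1])
Step 2: GFG  (used choices [2])
Step 3: GFGG  (used choices [1])

Answer: GFGG


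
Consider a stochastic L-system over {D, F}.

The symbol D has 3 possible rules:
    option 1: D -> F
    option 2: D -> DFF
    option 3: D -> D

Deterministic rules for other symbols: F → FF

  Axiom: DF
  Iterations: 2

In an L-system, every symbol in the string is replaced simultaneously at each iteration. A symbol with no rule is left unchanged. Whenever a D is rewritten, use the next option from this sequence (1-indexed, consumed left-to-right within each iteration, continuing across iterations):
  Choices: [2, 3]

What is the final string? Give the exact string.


Answer: DFFFFFFFF

Derivation:
Step 0: DF
Step 1: DFFFF  (used choices [2])
Step 2: DFFFFFFFF  (used choices [3])


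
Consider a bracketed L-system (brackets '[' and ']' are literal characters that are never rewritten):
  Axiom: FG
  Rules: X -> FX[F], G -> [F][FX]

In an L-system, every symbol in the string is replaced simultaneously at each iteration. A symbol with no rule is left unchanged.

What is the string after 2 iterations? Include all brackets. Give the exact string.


Answer: F[F][FFX[F]]

Derivation:
Step 0: FG
Step 1: F[F][FX]
Step 2: F[F][FFX[F]]


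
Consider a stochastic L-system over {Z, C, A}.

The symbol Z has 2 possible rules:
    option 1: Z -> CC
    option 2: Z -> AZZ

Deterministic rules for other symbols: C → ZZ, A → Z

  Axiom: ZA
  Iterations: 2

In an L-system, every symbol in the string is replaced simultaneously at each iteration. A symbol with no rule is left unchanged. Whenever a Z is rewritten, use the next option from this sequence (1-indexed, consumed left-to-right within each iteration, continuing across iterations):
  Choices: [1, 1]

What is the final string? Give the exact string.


Step 0: ZA
Step 1: CCZ  (used choices [1])
Step 2: ZZZZCC  (used choices [1])

Answer: ZZZZCC


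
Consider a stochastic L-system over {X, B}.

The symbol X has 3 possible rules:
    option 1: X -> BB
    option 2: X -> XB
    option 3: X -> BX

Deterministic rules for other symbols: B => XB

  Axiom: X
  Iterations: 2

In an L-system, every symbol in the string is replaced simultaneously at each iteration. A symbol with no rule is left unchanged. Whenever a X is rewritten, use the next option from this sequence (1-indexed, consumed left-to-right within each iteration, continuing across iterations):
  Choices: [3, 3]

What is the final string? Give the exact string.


Step 0: X
Step 1: BX  (used choices [3])
Step 2: XBBX  (used choices [3])

Answer: XBBX


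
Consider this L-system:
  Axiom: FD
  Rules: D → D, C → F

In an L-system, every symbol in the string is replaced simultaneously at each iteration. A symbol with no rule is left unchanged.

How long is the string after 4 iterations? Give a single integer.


Answer: 2

Derivation:
Step 0: length = 2
Step 1: length = 2
Step 2: length = 2
Step 3: length = 2
Step 4: length = 2


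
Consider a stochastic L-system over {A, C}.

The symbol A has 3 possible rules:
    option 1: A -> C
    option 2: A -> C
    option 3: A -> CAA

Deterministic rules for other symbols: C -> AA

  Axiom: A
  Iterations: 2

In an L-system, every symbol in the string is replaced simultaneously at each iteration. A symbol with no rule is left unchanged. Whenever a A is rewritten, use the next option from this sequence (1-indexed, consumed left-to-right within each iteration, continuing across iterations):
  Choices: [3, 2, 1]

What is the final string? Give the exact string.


Step 0: A
Step 1: CAA  (used choices [3])
Step 2: AACC  (used choices [2, 1])

Answer: AACC


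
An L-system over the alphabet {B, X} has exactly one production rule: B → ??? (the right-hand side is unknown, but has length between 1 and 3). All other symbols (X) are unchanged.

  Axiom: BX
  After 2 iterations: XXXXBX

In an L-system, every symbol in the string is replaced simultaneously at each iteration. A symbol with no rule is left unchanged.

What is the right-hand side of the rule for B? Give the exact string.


Answer: XXB

Derivation:
Trying B → XXB:
  Step 0: BX
  Step 1: XXBX
  Step 2: XXXXBX
Matches the given result.


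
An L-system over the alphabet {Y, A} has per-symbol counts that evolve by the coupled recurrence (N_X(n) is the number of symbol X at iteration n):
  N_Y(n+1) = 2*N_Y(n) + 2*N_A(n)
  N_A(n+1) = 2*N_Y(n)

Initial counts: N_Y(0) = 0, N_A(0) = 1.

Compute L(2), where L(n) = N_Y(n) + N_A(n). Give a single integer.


Answer: 8

Derivation:
Step 0: N_Y=0, N_A=1, L=1
Step 1: N_Y=2, N_A=0, L=2
Step 2: N_Y=4, N_A=4, L=8


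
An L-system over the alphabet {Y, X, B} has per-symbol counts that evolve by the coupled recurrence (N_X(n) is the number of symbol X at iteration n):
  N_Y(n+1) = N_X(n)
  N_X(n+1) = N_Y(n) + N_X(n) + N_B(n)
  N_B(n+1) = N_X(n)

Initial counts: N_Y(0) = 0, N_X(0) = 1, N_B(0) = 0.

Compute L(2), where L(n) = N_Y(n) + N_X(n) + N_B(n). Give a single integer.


Step 0: N_Y=0, N_X=1, N_B=0, L=1
Step 1: N_Y=1, N_X=1, N_B=1, L=3
Step 2: N_Y=1, N_X=3, N_B=1, L=5

Answer: 5


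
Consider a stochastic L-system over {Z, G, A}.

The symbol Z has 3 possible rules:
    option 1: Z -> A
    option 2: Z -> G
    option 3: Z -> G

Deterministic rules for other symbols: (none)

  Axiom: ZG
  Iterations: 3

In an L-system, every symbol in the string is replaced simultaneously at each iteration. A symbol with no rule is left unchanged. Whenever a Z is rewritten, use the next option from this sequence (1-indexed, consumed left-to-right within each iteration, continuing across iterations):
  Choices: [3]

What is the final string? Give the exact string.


Answer: GG

Derivation:
Step 0: ZG
Step 1: GG  (used choices [3])
Step 2: GG  (used choices [])
Step 3: GG  (used choices [])


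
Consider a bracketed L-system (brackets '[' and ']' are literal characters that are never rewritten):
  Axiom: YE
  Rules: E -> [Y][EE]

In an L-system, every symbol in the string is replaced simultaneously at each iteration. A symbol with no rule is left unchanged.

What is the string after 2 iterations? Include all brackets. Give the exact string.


Answer: Y[Y][[Y][EE][Y][EE]]

Derivation:
Step 0: YE
Step 1: Y[Y][EE]
Step 2: Y[Y][[Y][EE][Y][EE]]


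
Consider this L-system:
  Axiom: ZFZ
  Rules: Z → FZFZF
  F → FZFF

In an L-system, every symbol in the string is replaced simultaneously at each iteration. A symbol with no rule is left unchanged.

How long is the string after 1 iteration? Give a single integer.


Answer: 14

Derivation:
Step 0: length = 3
Step 1: length = 14


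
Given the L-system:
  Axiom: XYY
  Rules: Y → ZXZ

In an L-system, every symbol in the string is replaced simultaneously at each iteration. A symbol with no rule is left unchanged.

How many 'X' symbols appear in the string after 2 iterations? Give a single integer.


Answer: 3

Derivation:
Step 0: XYY  (1 'X')
Step 1: XZXZZXZ  (3 'X')
Step 2: XZXZZXZ  (3 'X')


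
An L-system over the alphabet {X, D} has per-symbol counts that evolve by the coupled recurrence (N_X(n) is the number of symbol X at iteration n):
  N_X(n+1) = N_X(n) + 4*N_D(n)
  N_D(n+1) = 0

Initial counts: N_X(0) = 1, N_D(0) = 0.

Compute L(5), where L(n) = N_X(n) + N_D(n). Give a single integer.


Step 0: N_X=1, N_D=0, L=1
Step 1: N_X=1, N_D=0, L=1
Step 2: N_X=1, N_D=0, L=1
Step 3: N_X=1, N_D=0, L=1
Step 4: N_X=1, N_D=0, L=1
Step 5: N_X=1, N_D=0, L=1

Answer: 1


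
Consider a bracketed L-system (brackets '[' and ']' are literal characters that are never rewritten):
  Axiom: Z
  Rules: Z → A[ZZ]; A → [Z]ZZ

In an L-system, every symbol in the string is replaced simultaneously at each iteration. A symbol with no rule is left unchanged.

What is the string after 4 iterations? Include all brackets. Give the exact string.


Step 0: Z
Step 1: A[ZZ]
Step 2: [Z]ZZ[A[ZZ]A[ZZ]]
Step 3: [A[ZZ]]A[ZZ]A[ZZ][[Z]ZZ[A[ZZ]A[ZZ]][Z]ZZ[A[ZZ]A[ZZ]]]
Step 4: [[Z]ZZ[A[ZZ]A[ZZ]]][Z]ZZ[A[ZZ]A[ZZ]][Z]ZZ[A[ZZ]A[ZZ]][[A[ZZ]]A[ZZ]A[ZZ][[Z]ZZ[A[ZZ]A[ZZ]][Z]ZZ[A[ZZ]A[ZZ]]][A[ZZ]]A[ZZ]A[ZZ][[Z]ZZ[A[ZZ]A[ZZ]][Z]ZZ[A[ZZ]A[ZZ]]]]

Answer: [[Z]ZZ[A[ZZ]A[ZZ]]][Z]ZZ[A[ZZ]A[ZZ]][Z]ZZ[A[ZZ]A[ZZ]][[A[ZZ]]A[ZZ]A[ZZ][[Z]ZZ[A[ZZ]A[ZZ]][Z]ZZ[A[ZZ]A[ZZ]]][A[ZZ]]A[ZZ]A[ZZ][[Z]ZZ[A[ZZ]A[ZZ]][Z]ZZ[A[ZZ]A[ZZ]]]]


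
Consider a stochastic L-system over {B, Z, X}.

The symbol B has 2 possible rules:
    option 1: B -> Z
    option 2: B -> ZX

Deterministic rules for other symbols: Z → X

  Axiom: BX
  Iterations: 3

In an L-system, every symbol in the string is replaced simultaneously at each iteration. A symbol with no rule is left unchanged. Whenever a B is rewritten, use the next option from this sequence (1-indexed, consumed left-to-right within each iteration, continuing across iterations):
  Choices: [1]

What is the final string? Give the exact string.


Step 0: BX
Step 1: ZX  (used choices [1])
Step 2: XX  (used choices [])
Step 3: XX  (used choices [])

Answer: XX


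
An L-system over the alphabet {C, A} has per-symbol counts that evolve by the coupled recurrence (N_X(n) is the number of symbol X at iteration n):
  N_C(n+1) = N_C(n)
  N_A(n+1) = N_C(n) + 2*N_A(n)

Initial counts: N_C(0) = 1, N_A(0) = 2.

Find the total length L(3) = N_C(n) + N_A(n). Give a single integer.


Answer: 24

Derivation:
Step 0: N_C=1, N_A=2, L=3
Step 1: N_C=1, N_A=5, L=6
Step 2: N_C=1, N_A=11, L=12
Step 3: N_C=1, N_A=23, L=24
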